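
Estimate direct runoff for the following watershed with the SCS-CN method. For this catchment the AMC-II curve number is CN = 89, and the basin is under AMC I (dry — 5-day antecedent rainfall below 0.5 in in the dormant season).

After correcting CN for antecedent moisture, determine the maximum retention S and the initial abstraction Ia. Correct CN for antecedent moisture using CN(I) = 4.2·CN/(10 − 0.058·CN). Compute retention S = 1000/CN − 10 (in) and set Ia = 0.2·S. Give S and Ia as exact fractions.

Dry (AMC I): CN(I) = 4.2·89/(10 − 0.058·89) = (1869/5)/(2419/500) = 186900/2419 ≈ 77.263
Retention S: 1000/CN − 10 with CN=77.263 → S = 5500/1869 ≈ 2.943 in
Ia = 0.2S: 0.2·2.943 = 0.589 in (exactly 1100/1869)

S = 5500/1869 in ≈ 2.943 in; Ia = 1100/1869 in ≈ 0.589 in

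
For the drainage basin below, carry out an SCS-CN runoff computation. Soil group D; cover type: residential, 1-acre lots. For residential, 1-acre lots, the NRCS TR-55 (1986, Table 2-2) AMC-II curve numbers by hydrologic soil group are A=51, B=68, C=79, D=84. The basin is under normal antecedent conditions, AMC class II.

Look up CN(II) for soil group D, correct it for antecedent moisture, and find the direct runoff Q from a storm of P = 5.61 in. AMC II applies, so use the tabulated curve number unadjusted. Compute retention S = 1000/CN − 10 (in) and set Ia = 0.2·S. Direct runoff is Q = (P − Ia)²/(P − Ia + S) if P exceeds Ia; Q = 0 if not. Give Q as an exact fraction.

Q = 120582361/31460100 in ≈ 3.833 in

NRCS table: residential, 1-acre lots, soil group D → CN(II) = 84
CN(II) = 84; AMC II needs no correction.
S = 1000/84 − 10 = 40/21 in ≈ 1.905 in
Ia = 0.2·(40/21) = 8/21 in ≈ 0.381 in
Excess rainfall: 5.610 − 0.381 = 5.229 in; P > Ia so Q > 0
Runoff Q = (P−Ia)²/(P−Ia+S) = (5.229)²/(5.229+1.905) = 120582361/31460100 ≈ 3.833 in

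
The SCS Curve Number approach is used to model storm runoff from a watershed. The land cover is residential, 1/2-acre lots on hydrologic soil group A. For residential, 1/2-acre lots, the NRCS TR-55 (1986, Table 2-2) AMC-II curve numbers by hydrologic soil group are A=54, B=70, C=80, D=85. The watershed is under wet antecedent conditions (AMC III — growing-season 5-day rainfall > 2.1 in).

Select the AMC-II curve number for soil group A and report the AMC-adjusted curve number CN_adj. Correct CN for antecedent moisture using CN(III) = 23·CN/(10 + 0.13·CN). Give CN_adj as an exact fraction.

CN_adj = 2700/37 ≈ 72.973

NRCS table: residential, 1/2-acre lots, soil group A → CN(II) = 54
Adjust CN=54 to AMC III: 23·54/(10 + 0.13·54) → 1242 ÷ (851/50) = 2700/37 ≈ 72.973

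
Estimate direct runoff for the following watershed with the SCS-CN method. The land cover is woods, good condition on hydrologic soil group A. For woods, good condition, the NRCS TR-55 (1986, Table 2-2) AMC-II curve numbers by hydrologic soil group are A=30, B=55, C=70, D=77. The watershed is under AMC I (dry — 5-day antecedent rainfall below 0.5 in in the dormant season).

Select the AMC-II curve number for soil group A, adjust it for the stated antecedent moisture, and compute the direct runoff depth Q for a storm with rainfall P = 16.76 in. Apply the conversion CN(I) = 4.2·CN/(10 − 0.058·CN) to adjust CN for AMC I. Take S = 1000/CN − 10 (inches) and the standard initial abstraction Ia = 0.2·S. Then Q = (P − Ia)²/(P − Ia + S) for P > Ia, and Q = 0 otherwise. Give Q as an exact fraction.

NRCS table: woods, good condition, soil group A → CN(II) = 30
Dry (AMC I): CN(I) = 4.2·30/(10 − 0.058·30) = 126/(413/50) = 900/59 ≈ 15.254
Max retention: S = 1000/(900/59) − 10 = 500/9 in (≈ 55.556 in)
Ia = 0.2S: 0.2·55.556 = 11.111 in (exactly 100/9)
P − Ia = 16.760 − 11.111 = 1271/225 ≈ 5.649 in (> 0, runoff occurs)
Runoff Q = (P−Ia)²/(P−Ia+S) = (5.649)²/(5.649+55.556) = 1615441/3098475 ≈ 0.521 in

Q = 1615441/3098475 in ≈ 0.521 in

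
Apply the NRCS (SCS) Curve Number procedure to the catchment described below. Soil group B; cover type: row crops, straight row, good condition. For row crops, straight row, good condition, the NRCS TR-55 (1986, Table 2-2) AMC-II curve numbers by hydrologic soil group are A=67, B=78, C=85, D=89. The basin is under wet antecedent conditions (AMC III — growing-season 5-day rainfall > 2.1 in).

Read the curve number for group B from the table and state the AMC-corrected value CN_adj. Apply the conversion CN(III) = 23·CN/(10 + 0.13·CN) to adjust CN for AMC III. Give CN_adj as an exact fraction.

CN_adj = 89700/1007 ≈ 89.076

NRCS table: row crops, straight row, good condition, soil group B → CN(II) = 78
Adjust CN=78 to AMC III: 23·78/(10 + 0.13·78) → 1794 ÷ (1007/50) = 89700/1007 ≈ 89.076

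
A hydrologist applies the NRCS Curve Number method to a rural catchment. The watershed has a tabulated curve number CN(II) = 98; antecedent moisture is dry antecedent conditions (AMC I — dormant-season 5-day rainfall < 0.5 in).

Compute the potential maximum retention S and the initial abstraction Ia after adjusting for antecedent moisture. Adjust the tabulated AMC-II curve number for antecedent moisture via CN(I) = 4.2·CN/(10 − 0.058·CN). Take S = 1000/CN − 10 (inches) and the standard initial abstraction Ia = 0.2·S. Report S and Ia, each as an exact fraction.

Dry (AMC I): CN(I) = 4.2·98/(10 − 0.058·98) = (2058/5)/(1079/250) = 102900/1079 ≈ 95.366
Retention S: 1000/CN − 10 with CN=95.366 → S = 500/1029 ≈ 0.486 in
Ia = 0.2·(500/1029) = 100/1029 in ≈ 0.097 in

S = 500/1029 in ≈ 0.486 in; Ia = 100/1029 in ≈ 0.097 in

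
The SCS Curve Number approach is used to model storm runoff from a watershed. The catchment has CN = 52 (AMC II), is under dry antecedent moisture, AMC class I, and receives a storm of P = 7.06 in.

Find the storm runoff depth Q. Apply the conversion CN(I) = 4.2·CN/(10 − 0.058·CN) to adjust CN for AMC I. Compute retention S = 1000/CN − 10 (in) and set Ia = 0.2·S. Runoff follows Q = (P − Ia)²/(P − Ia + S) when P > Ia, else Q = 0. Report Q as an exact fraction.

Q = 146967129/510159650 in ≈ 0.288 in

CN(I) from CN(II)=52: (4.2·52)/(10 − 0.058·52) = 9100/291 ≈ 31.271
Retention S: 1000/CN − 10 with CN=31.271 → S = 2000/91 ≈ 21.978 in
Ia = 0.2·(2000/91) = 400/91 in ≈ 4.396 in
Excess rainfall: 7.060 − 4.396 = 2.664 in; P > Ia so Q > 0
Q = (12123/4550)²/((12123/4550) + 2000/91) = (146967129/20702500)/(112123/4550) = 146967129/510159650 in ≈ 0.288 in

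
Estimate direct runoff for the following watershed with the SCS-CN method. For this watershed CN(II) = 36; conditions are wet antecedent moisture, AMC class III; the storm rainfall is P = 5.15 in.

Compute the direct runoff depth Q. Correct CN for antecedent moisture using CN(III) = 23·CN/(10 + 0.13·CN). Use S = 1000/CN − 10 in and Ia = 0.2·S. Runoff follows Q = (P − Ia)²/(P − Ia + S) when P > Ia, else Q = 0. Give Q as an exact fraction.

Adjust CN=36 to AMC III: 23·36/(10 + 0.13·36) → 828 ÷ (367/25) = 20700/367 ≈ 56.403
S = 1000/(20700/367) − 10 = 1600/207 in ≈ 7.729 in
Ia = 0.2S: 0.2·7.729 = 1.546 in (exactly 320/207)
P − Ia = 5.150 − 1.546 = 14921/4140 ≈ 3.604 in (> 0, runoff occurs)
Q = (14921/4140)²/((14921/4140) + 1600/207) = (222636241/17139600)/(46921/4140) = 222636241/194252940 in ≈ 1.146 in

Q = 222636241/194252940 in ≈ 1.146 in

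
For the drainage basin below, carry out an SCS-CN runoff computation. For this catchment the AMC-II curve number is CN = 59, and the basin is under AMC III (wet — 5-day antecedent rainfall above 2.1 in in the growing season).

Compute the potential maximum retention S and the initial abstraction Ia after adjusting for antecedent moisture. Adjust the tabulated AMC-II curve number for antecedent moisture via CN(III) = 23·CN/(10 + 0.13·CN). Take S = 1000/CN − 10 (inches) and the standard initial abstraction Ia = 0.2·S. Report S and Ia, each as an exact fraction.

S = 4100/1357 in ≈ 3.021 in; Ia = 820/1357 in ≈ 0.604 in

CN(III) from CN(II)=59: (23·59)/(10 + 0.13·59) = 135700/1767 ≈ 76.797
Max retention: S = 1000/(135700/1767) − 10 = 4100/1357 in (≈ 3.021 in)
Ia = 0.2S: 0.2·3.021 = 0.604 in (exactly 820/1357)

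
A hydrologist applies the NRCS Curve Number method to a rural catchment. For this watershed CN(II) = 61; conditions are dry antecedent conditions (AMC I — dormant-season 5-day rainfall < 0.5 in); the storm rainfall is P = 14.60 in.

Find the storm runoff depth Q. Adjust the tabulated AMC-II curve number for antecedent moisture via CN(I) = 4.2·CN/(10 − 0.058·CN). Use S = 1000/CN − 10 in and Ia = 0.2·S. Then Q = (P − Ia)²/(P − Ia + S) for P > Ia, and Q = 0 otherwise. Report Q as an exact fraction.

Q = 608658241/122060085 in ≈ 4.987 in

Adjust CN=61 to AMC I: 4.2·61/(10 − 0.058·61) → (1281/5) ÷ (3231/500) = 42700/1077 ≈ 39.647
S = 1000/(42700/1077) − 10 = 6500/427 in ≈ 15.222 in
Initial abstraction Ia = S/5 = (6500/427)/5 = 1300/427 ≈ 3.044 in
Excess rainfall: 14.600 − 3.044 = 11.556 in; P > Ia so Q > 0
Q = (24671/2135)²/((24671/2135) + 6500/427) = (608658241/4558225)/(57171/2135) = 608658241/122060085 in ≈ 4.987 in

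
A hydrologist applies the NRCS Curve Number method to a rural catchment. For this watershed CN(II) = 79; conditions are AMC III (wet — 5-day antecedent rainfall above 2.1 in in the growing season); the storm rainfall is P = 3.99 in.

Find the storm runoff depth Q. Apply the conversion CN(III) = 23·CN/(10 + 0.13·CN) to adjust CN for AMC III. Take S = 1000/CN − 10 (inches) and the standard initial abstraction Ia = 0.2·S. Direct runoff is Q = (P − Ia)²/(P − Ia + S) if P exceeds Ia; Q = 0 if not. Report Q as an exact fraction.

Wet (AMC III): CN(III) = 23·79/(10 + 0.13·79) = 1817/(2027/100) = 181700/2027 ≈ 89.640
Max retention: S = 1000/(181700/2027) − 10 = 2100/1817 in (≈ 1.156 in)
Ia = 0.2·(2100/1817) = 420/1817 in ≈ 0.231 in
Excess rainfall: 3.990 − 0.231 = 3.759 in; P > Ia so Q > 0
Runoff Q = (P−Ia)²/(P−Ia+S) = (3.759)²/(3.759+1.156) = 22212656109/7726429100 ≈ 2.875 in

Q = 22212656109/7726429100 in ≈ 2.875 in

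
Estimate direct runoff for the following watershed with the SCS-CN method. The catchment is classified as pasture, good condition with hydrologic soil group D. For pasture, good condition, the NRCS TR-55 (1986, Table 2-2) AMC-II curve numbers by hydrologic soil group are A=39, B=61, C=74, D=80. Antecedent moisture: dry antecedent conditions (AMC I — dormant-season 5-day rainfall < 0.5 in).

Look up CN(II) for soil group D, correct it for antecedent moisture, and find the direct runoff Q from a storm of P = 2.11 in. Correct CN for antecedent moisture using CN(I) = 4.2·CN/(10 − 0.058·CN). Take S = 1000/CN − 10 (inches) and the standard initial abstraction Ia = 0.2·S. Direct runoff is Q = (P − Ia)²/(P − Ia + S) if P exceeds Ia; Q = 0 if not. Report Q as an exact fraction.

Q = 3728761/30305100 in ≈ 0.123 in

NRCS table: pasture, good condition, soil group D → CN(II) = 80
Dry (AMC I): CN(I) = 4.2·80/(10 − 0.058·80) = 336/(134/25) = 4200/67 ≈ 62.687
Max retention: S = 1000/(4200/67) − 10 = 125/21 in (≈ 5.952 in)
Ia = 0.2·(125/21) = 25/21 in ≈ 1.190 in
Since P=2.110 > Ia=1.190: effective rainfall P−Ia = 1931/2100 in
Q: (1931/2100)² ÷ (14431/2100) = 3728761/30305100 in (≈ 0.123 in)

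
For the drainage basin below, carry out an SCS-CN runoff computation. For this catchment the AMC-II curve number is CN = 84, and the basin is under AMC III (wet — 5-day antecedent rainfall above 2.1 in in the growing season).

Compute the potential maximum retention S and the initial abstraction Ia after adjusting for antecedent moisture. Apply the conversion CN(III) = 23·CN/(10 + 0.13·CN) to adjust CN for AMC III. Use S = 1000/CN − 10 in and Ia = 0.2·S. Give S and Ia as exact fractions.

S = 400/483 in ≈ 0.828 in; Ia = 80/483 in ≈ 0.166 in

Wet (AMC III): CN(III) = 23·84/(10 + 0.13·84) = 1932/(523/25) = 48300/523 ≈ 92.352
S = 1000/(48300/523) − 10 = 400/483 in ≈ 0.828 in
Initial abstraction Ia = S/5 = (400/483)/5 = 80/483 ≈ 0.166 in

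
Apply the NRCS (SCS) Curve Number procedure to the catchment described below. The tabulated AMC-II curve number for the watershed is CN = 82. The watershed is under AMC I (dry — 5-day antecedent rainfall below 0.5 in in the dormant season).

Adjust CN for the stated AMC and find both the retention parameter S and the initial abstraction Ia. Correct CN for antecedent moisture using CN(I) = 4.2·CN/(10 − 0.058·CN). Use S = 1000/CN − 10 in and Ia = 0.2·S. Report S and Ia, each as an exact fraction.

Adjust CN=82 to AMC I: 4.2·82/(10 − 0.058·82) → (1722/5) ÷ (1311/250) = 28700/437 ≈ 65.675
S = 1000/(28700/437) − 10 = 1500/287 in ≈ 5.226 in
Ia = 0.2·(1500/287) = 300/287 in ≈ 1.045 in

S = 1500/287 in ≈ 5.226 in; Ia = 300/287 in ≈ 1.045 in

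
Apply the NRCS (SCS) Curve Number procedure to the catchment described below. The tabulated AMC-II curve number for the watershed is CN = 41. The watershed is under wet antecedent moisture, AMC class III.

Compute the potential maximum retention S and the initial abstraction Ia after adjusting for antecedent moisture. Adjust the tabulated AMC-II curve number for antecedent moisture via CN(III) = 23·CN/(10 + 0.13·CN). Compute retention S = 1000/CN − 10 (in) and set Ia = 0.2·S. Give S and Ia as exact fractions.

S = 5900/943 in ≈ 6.257 in; Ia = 1180/943 in ≈ 1.251 in

Wet (AMC III): CN(III) = 23·41/(10 + 0.13·41) = 943/(1533/100) = 94300/1533 ≈ 61.513
S = 1000/(94300/1533) − 10 = 5900/943 in ≈ 6.257 in
Ia = 0.2·(5900/943) = 1180/943 in ≈ 1.251 in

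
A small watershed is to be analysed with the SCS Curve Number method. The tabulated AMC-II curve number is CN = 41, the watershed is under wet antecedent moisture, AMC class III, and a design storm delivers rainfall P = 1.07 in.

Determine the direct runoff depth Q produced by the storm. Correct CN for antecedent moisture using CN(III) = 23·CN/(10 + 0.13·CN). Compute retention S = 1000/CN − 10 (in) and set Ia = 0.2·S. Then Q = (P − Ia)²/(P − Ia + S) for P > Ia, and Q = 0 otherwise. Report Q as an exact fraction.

Q = 0 in ≈ 0.000 in

Wet (AMC III): CN(III) = 23·41/(10 + 0.13·41) = 943/(1533/100) = 94300/1533 ≈ 61.513
Retention S: 1000/CN − 10 with CN=61.513 → S = 5900/943 ≈ 6.257 in
Initial abstraction Ia = S/5 = (5900/943)/5 = 1180/943 ≈ 1.251 in
P = 1.070 ≤ Ia = 1.251 in: entire storm abstracted, Q = 0.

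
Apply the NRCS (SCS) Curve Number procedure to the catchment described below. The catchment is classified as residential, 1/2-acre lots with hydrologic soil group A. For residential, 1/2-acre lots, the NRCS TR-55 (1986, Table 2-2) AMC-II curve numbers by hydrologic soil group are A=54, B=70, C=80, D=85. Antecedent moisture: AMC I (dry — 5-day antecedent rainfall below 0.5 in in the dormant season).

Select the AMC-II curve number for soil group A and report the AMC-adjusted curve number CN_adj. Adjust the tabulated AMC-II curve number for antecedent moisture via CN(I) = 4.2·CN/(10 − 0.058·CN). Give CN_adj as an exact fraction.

CN_adj = 56700/1717 ≈ 33.023

NRCS table: residential, 1/2-acre lots, soil group A → CN(II) = 54
CN(I) from CN(II)=54: (4.2·54)/(10 − 0.058·54) = 56700/1717 ≈ 33.023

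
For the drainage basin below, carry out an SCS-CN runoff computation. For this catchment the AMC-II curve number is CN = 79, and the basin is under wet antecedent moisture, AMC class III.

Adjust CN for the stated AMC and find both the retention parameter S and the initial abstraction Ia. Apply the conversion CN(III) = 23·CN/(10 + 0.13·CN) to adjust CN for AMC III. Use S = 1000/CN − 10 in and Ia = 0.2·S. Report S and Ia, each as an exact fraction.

Wet (AMC III): CN(III) = 23·79/(10 + 0.13·79) = 1817/(2027/100) = 181700/2027 ≈ 89.640
S = 1000/(181700/2027) − 10 = 2100/1817 in ≈ 1.156 in
Ia = 0.2S: 0.2·1.156 = 0.231 in (exactly 420/1817)

S = 2100/1817 in ≈ 1.156 in; Ia = 420/1817 in ≈ 0.231 in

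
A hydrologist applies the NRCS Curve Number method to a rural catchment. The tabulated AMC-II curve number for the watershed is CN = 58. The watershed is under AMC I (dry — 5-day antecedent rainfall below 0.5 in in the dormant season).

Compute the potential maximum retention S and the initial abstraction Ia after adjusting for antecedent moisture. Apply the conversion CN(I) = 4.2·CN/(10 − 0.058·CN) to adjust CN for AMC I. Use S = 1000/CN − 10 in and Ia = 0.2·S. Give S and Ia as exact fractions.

CN(I) from CN(II)=58: (4.2·58)/(10 − 0.058·58) = 2900/79 ≈ 36.709
Retention S: 1000/CN − 10 with CN=36.709 → S = 500/29 ≈ 17.241 in
Ia = 0.2S: 0.2·17.241 = 3.448 in (exactly 100/29)

S = 500/29 in ≈ 17.241 in; Ia = 100/29 in ≈ 3.448 in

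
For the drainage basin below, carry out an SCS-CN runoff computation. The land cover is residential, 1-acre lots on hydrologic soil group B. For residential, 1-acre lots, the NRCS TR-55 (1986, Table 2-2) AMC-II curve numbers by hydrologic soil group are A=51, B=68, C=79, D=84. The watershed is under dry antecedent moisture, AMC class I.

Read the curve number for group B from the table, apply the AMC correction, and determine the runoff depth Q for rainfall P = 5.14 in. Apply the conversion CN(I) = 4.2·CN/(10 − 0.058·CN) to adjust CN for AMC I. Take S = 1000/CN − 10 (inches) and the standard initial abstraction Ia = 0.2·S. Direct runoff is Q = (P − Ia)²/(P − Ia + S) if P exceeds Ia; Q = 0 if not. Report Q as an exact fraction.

NRCS table: residential, 1-acre lots, soil group B → CN(II) = 68
Adjust CN=68 to AMC I: 4.2·68/(10 − 0.058·68) → (1428/5) ÷ (757/125) = 35700/757 ≈ 47.160
Max retention: S = 1000/(35700/757) − 10 = 4000/357 in (≈ 11.204 in)
Ia = 0.2·(4000/357) = 800/357 in ≈ 2.241 in
Excess rainfall: 5.140 − 2.241 = 2.899 in; P > Ia so Q > 0
Q = (51749/17850)²/((51749/17850) + 4000/357) = (2677959001/318622500)/(251749/17850) = 2677959001/4493719650 in ≈ 0.596 in

Q = 2677959001/4493719650 in ≈ 0.596 in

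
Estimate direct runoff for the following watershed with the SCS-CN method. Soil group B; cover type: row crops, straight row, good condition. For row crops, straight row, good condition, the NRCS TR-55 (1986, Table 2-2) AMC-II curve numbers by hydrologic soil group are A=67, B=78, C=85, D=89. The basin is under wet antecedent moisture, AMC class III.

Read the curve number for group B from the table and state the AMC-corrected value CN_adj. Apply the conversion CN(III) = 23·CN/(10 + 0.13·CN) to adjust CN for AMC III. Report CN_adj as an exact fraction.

NRCS table: row crops, straight row, good condition, soil group B → CN(II) = 78
CN(III) from CN(II)=78: (23·78)/(10 + 0.13·78) = 89700/1007 ≈ 89.076

CN_adj = 89700/1007 ≈ 89.076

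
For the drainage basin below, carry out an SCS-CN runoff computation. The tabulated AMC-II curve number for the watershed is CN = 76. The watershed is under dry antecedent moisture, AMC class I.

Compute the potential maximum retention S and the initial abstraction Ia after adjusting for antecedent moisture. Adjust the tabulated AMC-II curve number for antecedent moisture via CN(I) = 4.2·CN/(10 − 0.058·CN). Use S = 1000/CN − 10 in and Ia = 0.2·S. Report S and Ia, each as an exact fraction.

S = 1000/133 in ≈ 7.519 in; Ia = 200/133 in ≈ 1.504 in

CN(I) from CN(II)=76: (4.2·76)/(10 − 0.058·76) = 13300/233 ≈ 57.082
S = 1000/(13300/233) − 10 = 1000/133 in ≈ 7.519 in
Initial abstraction Ia = S/5 = (1000/133)/5 = 200/133 ≈ 1.504 in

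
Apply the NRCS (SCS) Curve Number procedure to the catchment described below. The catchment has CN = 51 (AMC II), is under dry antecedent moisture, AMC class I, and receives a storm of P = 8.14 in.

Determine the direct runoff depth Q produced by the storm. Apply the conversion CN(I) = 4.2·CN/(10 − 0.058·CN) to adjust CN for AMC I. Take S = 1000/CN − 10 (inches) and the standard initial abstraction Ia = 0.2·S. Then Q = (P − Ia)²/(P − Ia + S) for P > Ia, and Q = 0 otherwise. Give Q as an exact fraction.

Q = 743707441/1547373150 in ≈ 0.481 in

Dry (AMC I): CN(I) = 4.2·51/(10 − 0.058·51) = (1071/5)/(3521/500) = 15300/503 ≈ 30.417
Retention S: 1000/CN − 10 with CN=30.417 → S = 3500/153 ≈ 22.876 in
Ia = 0.2·(3500/153) = 700/153 in ≈ 4.575 in
P − Ia = 8.140 − 4.575 = 27271/7650 ≈ 3.565 in (> 0, runoff occurs)
Q = (27271/7650)²/((27271/7650) + 3500/153) = (743707441/58522500)/(202271/7650) = 743707441/1547373150 in ≈ 0.481 in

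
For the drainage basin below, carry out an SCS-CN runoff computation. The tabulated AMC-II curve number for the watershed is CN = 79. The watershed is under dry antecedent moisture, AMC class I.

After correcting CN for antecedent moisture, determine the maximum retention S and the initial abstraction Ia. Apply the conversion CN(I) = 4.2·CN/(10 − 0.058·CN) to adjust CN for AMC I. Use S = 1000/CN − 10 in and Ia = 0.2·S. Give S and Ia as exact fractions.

S = 500/79 in ≈ 6.329 in; Ia = 100/79 in ≈ 1.266 in

CN(I) from CN(II)=79: (4.2·79)/(10 − 0.058·79) = 7900/129 ≈ 61.240
Max retention: S = 1000/(7900/129) − 10 = 500/79 in (≈ 6.329 in)
Ia = 0.2·(500/79) = 100/79 in ≈ 1.266 in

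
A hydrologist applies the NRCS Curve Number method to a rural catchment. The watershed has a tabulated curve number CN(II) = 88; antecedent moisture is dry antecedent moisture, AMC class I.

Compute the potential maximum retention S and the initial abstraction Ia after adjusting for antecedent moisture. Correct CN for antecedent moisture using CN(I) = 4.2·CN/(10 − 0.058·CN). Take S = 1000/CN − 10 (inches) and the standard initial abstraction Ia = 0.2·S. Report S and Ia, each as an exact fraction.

Adjust CN=88 to AMC I: 4.2·88/(10 − 0.058·88) → (1848/5) ÷ (612/125) = 3850/51 ≈ 75.490
Retention S: 1000/CN − 10 with CN=75.490 → S = 250/77 ≈ 3.247 in
Ia = 0.2S: 0.2·3.247 = 0.649 in (exactly 50/77)

S = 250/77 in ≈ 3.247 in; Ia = 50/77 in ≈ 0.649 in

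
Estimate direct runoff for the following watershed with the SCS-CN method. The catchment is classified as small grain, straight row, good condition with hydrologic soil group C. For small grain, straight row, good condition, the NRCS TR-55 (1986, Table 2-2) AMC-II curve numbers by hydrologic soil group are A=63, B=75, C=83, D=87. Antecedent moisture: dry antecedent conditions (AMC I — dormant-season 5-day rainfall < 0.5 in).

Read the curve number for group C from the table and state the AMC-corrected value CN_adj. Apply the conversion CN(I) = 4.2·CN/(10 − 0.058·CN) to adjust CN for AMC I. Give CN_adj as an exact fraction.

CN_adj = 174300/2593 ≈ 67.219

NRCS table: small grain, straight row, good condition, soil group C → CN(II) = 83
CN(I) from CN(II)=83: (4.2·83)/(10 − 0.058·83) = 174300/2593 ≈ 67.219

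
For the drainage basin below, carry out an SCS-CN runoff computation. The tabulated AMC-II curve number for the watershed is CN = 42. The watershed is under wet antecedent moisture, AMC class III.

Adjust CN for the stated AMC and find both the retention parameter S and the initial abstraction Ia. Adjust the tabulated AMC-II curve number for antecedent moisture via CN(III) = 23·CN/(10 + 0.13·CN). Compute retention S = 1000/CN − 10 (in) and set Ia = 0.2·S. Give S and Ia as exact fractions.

S = 2900/483 in ≈ 6.004 in; Ia = 580/483 in ≈ 1.201 in

CN(III) from CN(II)=42: (23·42)/(10 + 0.13·42) = 48300/773 ≈ 62.484
Max retention: S = 1000/(48300/773) − 10 = 2900/483 in (≈ 6.004 in)
Ia = 0.2S: 0.2·6.004 = 1.201 in (exactly 580/483)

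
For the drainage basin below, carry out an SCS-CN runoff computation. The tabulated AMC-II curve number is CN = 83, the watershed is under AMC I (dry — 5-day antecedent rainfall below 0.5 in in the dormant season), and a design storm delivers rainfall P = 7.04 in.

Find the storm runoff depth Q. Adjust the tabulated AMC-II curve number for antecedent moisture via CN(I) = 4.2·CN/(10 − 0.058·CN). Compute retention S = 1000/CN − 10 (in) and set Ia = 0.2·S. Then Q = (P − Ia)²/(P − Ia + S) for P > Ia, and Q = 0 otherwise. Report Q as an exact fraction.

Q = 4364848489/1298447850 in ≈ 3.362 in

CN(I) from CN(II)=83: (4.2·83)/(10 − 0.058·83) = 174300/2593 ≈ 67.219
S = 1000/(174300/2593) − 10 = 8500/1743 in ≈ 4.877 in
Initial abstraction Ia = S/5 = (8500/1743)/5 = 1700/1743 ≈ 0.975 in
Since P=7.040 > Ia=0.975: effective rainfall P−Ia = 264268/43575 in
Runoff Q = (P−Ia)²/(P−Ia+S) = (6.065)²/(6.065+4.877) = 4364848489/1298447850 ≈ 3.362 in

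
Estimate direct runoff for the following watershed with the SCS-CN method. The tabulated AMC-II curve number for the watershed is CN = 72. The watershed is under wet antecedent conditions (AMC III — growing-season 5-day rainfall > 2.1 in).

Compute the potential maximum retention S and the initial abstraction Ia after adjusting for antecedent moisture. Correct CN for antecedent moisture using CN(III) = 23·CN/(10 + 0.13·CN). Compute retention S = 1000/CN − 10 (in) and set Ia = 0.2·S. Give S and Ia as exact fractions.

S = 350/207 in ≈ 1.691 in; Ia = 70/207 in ≈ 0.338 in

CN(III) from CN(II)=72: (23·72)/(10 + 0.13·72) = 10350/121 ≈ 85.537
S = 1000/(10350/121) − 10 = 350/207 in ≈ 1.691 in
Ia = 0.2·(350/207) = 70/207 in ≈ 0.338 in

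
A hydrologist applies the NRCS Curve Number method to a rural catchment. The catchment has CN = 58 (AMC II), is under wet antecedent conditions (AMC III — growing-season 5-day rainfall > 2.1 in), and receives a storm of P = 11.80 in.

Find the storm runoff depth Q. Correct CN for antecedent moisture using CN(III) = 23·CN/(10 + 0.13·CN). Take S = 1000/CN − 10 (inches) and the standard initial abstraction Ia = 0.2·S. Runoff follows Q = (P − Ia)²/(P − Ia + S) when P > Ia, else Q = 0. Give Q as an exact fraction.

Adjust CN=58 to AMC III: 23·58/(10 + 0.13·58) → 1334 ÷ (877/50) = 66700/877 ≈ 76.055
Max retention: S = 1000/(66700/877) − 10 = 2100/667 in (≈ 3.148 in)
Initial abstraction Ia = S/5 = (2100/667)/5 = 420/667 ≈ 0.630 in
P − Ia = 11.800 − 0.630 = 37253/3335 ≈ 11.170 in (> 0, runoff occurs)
Q = (37253/3335)²/((37253/3335) + 2100/667) = (1387786009/11122225)/(47753/3335) = 1387786009/159256255 in ≈ 8.714 in

Q = 1387786009/159256255 in ≈ 8.714 in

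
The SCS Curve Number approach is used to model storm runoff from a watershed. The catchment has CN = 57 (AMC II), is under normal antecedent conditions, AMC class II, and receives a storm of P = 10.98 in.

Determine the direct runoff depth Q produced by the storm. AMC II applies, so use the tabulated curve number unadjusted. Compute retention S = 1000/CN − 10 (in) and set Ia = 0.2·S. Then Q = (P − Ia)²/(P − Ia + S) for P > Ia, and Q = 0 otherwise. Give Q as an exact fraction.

Average conditions: CN = 57 (no AMC adjustment).
Max retention: S = 1000/57 − 10 = 430/57 in (≈ 7.544 in)
Ia = 0.2S: 0.2·7.544 = 1.509 in (exactly 86/57)
Since P=10.980 > Ia=1.509: effective rainfall P−Ia = 26993/2850 in
Runoff Q = (P−Ia)²/(P−Ia+S) = (9.471)²/(9.471+7.544) = 728622049/138205050 ≈ 5.272 in

Q = 728622049/138205050 in ≈ 5.272 in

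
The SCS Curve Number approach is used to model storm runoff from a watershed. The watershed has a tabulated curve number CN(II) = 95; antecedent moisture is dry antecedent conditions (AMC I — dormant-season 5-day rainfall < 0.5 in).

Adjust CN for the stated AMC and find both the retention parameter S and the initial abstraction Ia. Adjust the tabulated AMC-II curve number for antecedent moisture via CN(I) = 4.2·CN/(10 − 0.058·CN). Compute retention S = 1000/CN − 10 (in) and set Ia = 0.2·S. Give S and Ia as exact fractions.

CN(I) from CN(II)=95: (4.2·95)/(10 − 0.058·95) = 39900/449 ≈ 88.864
Retention S: 1000/CN − 10 with CN=88.864 → S = 500/399 ≈ 1.253 in
Ia = 0.2·(500/399) = 100/399 in ≈ 0.251 in

S = 500/399 in ≈ 1.253 in; Ia = 100/399 in ≈ 0.251 in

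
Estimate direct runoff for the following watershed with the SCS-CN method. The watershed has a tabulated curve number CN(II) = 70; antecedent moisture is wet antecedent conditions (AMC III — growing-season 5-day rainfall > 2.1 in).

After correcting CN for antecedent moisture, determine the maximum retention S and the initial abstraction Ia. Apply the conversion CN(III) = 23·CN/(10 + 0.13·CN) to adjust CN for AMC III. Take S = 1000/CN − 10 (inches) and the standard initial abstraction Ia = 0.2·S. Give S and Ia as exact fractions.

CN(III) from CN(II)=70: (23·70)/(10 + 0.13·70) = 16100/191 ≈ 84.293
S = 1000/(16100/191) − 10 = 300/161 in ≈ 1.863 in
Initial abstraction Ia = S/5 = (300/161)/5 = 60/161 ≈ 0.373 in

S = 300/161 in ≈ 1.863 in; Ia = 60/161 in ≈ 0.373 in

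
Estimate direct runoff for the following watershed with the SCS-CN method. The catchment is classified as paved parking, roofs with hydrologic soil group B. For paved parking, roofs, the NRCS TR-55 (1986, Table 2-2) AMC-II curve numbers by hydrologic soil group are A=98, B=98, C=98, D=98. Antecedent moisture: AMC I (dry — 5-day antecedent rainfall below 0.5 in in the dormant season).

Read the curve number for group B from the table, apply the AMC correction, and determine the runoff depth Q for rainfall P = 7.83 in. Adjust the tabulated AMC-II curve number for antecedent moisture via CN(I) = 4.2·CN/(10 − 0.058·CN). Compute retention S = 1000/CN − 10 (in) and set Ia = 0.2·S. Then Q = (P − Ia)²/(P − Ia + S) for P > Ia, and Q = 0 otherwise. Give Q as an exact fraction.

NRCS table: paved parking, roofs, soil group B → CN(II) = 98
Adjust CN=98 to AMC I: 4.2·98/(10 − 0.058·98) → (2058/5) ÷ (1079/250) = 102900/1079 ≈ 95.366
Max retention: S = 1000/(102900/1079) − 10 = 500/1029 in (≈ 0.486 in)
Ia = 0.2S: 0.2·0.486 = 0.097 in (exactly 100/1029)
P − Ia = 7.830 − 0.097 = 795707/102900 ≈ 7.733 in (> 0, runoff occurs)
Runoff Q = (P−Ia)²/(P−Ia+S) = (7.733)²/(7.733+0.486) = 633149629849/87023250300 ≈ 7.276 in

Q = 633149629849/87023250300 in ≈ 7.276 in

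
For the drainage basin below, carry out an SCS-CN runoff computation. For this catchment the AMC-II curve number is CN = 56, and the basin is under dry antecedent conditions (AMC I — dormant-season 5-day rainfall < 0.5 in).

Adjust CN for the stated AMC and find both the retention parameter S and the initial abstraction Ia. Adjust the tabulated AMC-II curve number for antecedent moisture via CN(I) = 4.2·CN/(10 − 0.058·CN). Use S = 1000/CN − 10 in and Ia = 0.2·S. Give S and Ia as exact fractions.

S = 2750/147 in ≈ 18.707 in; Ia = 550/147 in ≈ 3.741 in

Dry (AMC I): CN(I) = 4.2·56/(10 − 0.058·56) = (1176/5)/(844/125) = 7350/211 ≈ 34.834
Retention S: 1000/CN − 10 with CN=34.834 → S = 2750/147 ≈ 18.707 in
Ia = 0.2S: 0.2·18.707 = 3.741 in (exactly 550/147)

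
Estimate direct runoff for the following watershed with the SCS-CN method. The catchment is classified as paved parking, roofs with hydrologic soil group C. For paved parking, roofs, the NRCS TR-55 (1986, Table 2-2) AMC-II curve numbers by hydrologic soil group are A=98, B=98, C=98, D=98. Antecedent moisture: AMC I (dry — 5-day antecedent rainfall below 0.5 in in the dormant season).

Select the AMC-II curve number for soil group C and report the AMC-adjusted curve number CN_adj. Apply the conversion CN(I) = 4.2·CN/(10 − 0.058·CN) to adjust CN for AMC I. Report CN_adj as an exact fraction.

NRCS table: paved parking, roofs, soil group C → CN(II) = 98
Adjust CN=98 to AMC I: 4.2·98/(10 − 0.058·98) → (2058/5) ÷ (1079/250) = 102900/1079 ≈ 95.366

CN_adj = 102900/1079 ≈ 95.366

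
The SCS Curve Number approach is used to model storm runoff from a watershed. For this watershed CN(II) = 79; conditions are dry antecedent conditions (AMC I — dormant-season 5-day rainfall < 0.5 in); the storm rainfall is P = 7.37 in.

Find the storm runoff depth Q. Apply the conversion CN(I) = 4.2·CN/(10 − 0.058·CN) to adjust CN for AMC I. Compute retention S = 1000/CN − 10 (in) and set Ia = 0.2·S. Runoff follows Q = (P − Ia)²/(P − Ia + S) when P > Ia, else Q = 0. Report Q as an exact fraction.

Adjust CN=79 to AMC I: 4.2·79/(10 − 0.058·79) → (1659/5) ÷ (2709/500) = 7900/129 ≈ 61.240
Max retention: S = 1000/(7900/129) − 10 = 500/79 in (≈ 6.329 in)
Initial abstraction Ia = S/5 = (500/79)/5 = 100/79 ≈ 1.266 in
Since P=7.370 > Ia=1.266: effective rainfall P−Ia = 48223/7900 in
Runoff Q = (P−Ia)²/(P−Ia+S) = (6.104)²/(6.104+6.329) = 2325457729/775961700 ≈ 2.997 in

Q = 2325457729/775961700 in ≈ 2.997 in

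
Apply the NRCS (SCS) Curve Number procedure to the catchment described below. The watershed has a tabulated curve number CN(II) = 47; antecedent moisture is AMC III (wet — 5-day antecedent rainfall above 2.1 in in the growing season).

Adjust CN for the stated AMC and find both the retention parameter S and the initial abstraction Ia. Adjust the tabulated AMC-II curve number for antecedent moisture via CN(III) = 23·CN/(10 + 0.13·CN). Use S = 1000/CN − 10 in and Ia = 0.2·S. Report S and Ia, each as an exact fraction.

Adjust CN=47 to AMC III: 23·47/(10 + 0.13·47) → 1081 ÷ (1611/100) = 108100/1611 ≈ 67.101
Max retention: S = 1000/(108100/1611) − 10 = 5300/1081 in (≈ 4.903 in)
Ia = 0.2S: 0.2·4.903 = 0.981 in (exactly 1060/1081)

S = 5300/1081 in ≈ 4.903 in; Ia = 1060/1081 in ≈ 0.981 in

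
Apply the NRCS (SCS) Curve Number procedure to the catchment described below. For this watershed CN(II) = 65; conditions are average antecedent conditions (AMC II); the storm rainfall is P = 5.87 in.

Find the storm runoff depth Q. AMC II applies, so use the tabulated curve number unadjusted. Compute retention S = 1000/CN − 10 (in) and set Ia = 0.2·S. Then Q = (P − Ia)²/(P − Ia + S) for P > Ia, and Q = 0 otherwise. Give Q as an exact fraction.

CN(II) = 65; AMC II needs no correction.
S = 1000/65 − 10 = 70/13 in ≈ 5.385 in
Initial abstraction Ia = S/5 = (70/13)/5 = 14/13 ≈ 1.077 in
P − Ia = 5.870 − 1.077 = 6231/1300 ≈ 4.793 in (> 0, runoff occurs)
Q = (6231/1300)²/((6231/1300) + 70/13) = (38825361/1690000)/(13231/1300) = 38825361/17200300 in ≈ 2.257 in

Q = 38825361/17200300 in ≈ 2.257 in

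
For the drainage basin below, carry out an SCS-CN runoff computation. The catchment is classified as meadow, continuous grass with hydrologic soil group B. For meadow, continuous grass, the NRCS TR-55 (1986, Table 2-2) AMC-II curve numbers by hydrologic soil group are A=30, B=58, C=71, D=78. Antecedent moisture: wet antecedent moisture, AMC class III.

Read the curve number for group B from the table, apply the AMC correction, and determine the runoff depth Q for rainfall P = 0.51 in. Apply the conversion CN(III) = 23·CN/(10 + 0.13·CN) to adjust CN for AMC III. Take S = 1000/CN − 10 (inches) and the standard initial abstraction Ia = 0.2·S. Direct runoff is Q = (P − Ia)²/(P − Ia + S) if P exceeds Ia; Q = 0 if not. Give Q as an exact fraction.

NRCS table: meadow, continuous grass, soil group B → CN(II) = 58
Adjust CN=58 to AMC III: 23·58/(10 + 0.13·58) → 1334 ÷ (877/50) = 66700/877 ≈ 76.055
Retention S: 1000/CN − 10 with CN=76.055 → S = 2100/667 ≈ 3.148 in
Ia = 0.2S: 0.2·3.148 = 0.630 in (exactly 420/667)
P = 0.510 ≤ Ia = 0.630 in: entire storm abstracted, Q = 0.

Q = 0 in ≈ 0.000 in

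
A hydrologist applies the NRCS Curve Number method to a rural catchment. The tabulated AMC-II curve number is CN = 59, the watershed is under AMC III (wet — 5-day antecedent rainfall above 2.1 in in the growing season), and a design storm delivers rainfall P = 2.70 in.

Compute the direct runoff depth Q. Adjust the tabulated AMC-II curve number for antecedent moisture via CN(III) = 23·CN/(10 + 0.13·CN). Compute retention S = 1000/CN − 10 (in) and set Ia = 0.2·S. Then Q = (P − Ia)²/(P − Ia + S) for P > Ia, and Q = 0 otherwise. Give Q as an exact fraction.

Q = 808776721/942287230 in ≈ 0.858 in

CN(III) from CN(II)=59: (23·59)/(10 + 0.13·59) = 135700/1767 ≈ 76.797
Max retention: S = 1000/(135700/1767) − 10 = 4100/1357 in (≈ 3.021 in)
Ia = 0.2S: 0.2·3.021 = 0.604 in (exactly 820/1357)
Excess rainfall: 2.700 − 0.604 = 2.096 in; P > Ia so Q > 0
Runoff Q = (P−Ia)²/(P−Ia+S) = (2.096)²/(2.096+3.021) = 808776721/942287230 ≈ 0.858 in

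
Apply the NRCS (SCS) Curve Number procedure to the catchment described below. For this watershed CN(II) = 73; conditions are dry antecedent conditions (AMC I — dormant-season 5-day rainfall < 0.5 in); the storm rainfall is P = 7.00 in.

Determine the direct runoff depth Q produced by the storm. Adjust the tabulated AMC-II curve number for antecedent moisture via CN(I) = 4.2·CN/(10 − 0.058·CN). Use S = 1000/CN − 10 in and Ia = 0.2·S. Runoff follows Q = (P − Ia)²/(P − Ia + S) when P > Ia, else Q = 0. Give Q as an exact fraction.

Q = 7166329/3667447 in ≈ 1.954 in

Dry (AMC I): CN(I) = 4.2·73/(10 − 0.058·73) = (1533/5)/(2883/500) = 51100/961 ≈ 53.174
Retention S: 1000/CN − 10 with CN=53.174 → S = 4500/511 ≈ 8.806 in
Ia = 0.2·(4500/511) = 900/511 in ≈ 1.761 in
P − Ia = 7.000 − 1.761 = 2677/511 ≈ 5.239 in (> 0, runoff occurs)
Q: (2677/511)² ÷ (7177/511) = 7166329/3667447 in (≈ 1.954 in)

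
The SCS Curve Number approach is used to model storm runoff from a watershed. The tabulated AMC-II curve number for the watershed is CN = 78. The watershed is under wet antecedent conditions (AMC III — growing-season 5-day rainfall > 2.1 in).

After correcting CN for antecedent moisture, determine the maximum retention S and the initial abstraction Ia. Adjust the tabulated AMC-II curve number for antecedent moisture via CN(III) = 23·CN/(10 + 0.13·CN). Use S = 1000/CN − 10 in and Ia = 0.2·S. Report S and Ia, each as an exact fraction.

S = 1100/897 in ≈ 1.226 in; Ia = 220/897 in ≈ 0.245 in

Wet (AMC III): CN(III) = 23·78/(10 + 0.13·78) = 1794/(1007/50) = 89700/1007 ≈ 89.076
Max retention: S = 1000/(89700/1007) − 10 = 1100/897 in (≈ 1.226 in)
Ia = 0.2·(1100/897) = 220/897 in ≈ 0.245 in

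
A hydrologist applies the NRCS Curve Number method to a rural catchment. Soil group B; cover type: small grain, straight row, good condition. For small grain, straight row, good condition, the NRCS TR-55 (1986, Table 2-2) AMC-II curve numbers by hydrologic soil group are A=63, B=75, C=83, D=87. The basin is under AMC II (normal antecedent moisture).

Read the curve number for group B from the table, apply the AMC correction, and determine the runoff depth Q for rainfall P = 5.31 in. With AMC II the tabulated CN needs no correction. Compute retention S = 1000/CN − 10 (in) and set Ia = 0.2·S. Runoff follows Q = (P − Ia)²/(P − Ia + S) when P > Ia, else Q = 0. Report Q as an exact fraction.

NRCS table: small grain, straight row, good condition, soil group B → CN(II) = 75
AMC II — tabulated CN = 75 applies directly.
S = 1000/75 − 10 = 10/3 in ≈ 3.333 in
Ia = 0.2·(10/3) = 2/3 in ≈ 0.667 in
Since P=5.310 > Ia=0.667: effective rainfall P−Ia = 1393/300 in
Q = (1393/300)²/((1393/300) + 10/3) = (1940449/90000)/(2393/300) = 1940449/717900 in ≈ 2.703 in

Q = 1940449/717900 in ≈ 2.703 in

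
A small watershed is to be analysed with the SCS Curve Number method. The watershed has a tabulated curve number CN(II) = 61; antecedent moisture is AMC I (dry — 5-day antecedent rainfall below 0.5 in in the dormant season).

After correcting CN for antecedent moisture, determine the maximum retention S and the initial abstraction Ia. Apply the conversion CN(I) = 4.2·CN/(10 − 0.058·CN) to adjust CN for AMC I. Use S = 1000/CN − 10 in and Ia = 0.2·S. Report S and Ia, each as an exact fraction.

Adjust CN=61 to AMC I: 4.2·61/(10 − 0.058·61) → (1281/5) ÷ (3231/500) = 42700/1077 ≈ 39.647
Max retention: S = 1000/(42700/1077) − 10 = 6500/427 in (≈ 15.222 in)
Initial abstraction Ia = S/5 = (6500/427)/5 = 1300/427 ≈ 3.044 in

S = 6500/427 in ≈ 15.222 in; Ia = 1300/427 in ≈ 3.044 in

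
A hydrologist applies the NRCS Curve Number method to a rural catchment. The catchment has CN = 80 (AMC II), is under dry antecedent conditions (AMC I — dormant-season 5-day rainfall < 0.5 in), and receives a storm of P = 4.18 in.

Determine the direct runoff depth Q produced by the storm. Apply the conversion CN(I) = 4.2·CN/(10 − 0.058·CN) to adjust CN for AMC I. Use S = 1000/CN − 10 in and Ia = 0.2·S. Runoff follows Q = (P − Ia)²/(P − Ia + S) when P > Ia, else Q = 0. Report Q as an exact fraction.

Q = 9853321/9858450 in ≈ 0.999 in

CN(I) from CN(II)=80: (4.2·80)/(10 − 0.058·80) = 4200/67 ≈ 62.687
Retention S: 1000/CN − 10 with CN=62.687 → S = 125/21 ≈ 5.952 in
Ia = 0.2S: 0.2·5.952 = 1.190 in (exactly 25/21)
P − Ia = 4.180 − 1.190 = 3139/1050 ≈ 2.990 in (> 0, runoff occurs)
Runoff Q = (P−Ia)²/(P−Ia+S) = (2.990)²/(2.990+5.952) = 9853321/9858450 ≈ 0.999 in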